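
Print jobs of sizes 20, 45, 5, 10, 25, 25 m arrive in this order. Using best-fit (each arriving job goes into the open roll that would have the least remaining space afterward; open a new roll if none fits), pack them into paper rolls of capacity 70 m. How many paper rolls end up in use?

2

  20 → roll 1 (new)  [load 20/70]
  45 → roll 1  [load 65/70]
  5 → roll 1  [load 70/70]
  10 → roll 2 (new)  [load 10/70]
  25 → roll 2  [load 35/70]
  25 → roll 2  [load 60/70]
2 paper rolls opened.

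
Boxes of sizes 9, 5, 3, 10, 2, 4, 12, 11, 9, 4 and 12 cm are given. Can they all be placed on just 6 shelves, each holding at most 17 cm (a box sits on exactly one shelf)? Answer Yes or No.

A valid assignment using 6 shelves:
  shelf 1: 12 + 5 = 17
  shelf 2: 12 + 4 = 16
  shelf 3: 11 + 4 + 2 = 17
  shelf 4: 10 + 3 = 13
  shelf 5: 9 = 9
  shelf 6: 9 = 9
Every load is within 17 cm, so 6 shelves suffice.

Yes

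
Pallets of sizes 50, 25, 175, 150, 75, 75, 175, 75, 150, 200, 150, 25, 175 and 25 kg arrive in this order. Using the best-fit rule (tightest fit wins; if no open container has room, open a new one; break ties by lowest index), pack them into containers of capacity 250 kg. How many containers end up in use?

  50 → container 1 (new)  [load 50/250]
  25 → container 1  [load 75/250]
  175 → container 1  [load 250/250]
  150 → container 2 (new)  [load 150/250]
  75 → container 2  [load 225/250]
  75 → container 3 (new)  [load 75/250]
  175 → container 3  [load 250/250]
  75 → container 4 (new)  [load 75/250]
  150 → container 4  [load 225/250]
  200 → container 5 (new)  [load 200/250]
  150 → container 6 (new)  [load 150/250]
  25 → container 2  [load 250/250]
  175 → container 7 (new)  [load 175/250]
  25 → container 4  [load 250/250]
7 containers opened.

7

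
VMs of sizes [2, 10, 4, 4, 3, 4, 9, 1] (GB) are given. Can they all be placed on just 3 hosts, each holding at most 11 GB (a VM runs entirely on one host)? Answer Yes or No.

No

Total = 37 GB; ⌈37/11⌉ = 4.
At least 4 hosts are required, but only 3 are allowed.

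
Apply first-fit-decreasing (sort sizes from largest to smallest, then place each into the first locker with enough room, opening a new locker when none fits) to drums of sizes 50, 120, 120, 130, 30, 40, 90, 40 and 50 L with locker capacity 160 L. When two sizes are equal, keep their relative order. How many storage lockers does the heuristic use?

5

Sorted descending: 130, 120, 120, 90, 50, 50, 40, 40, 30.
  130 → locker 1 (new)  [load 130/160]
  120 → locker 2 (new)  [load 120/160]
  120 → locker 3 (new)  [load 120/160]
  90 → locker 4 (new)  [load 90/160]
  50 → locker 4  [load 140/160]
  50 → locker 5 (new)  [load 50/160]
  40 → locker 2  [load 160/160]
  40 → locker 3  [load 160/160]
  30 → locker 1  [load 160/160]
5 storage lockers opened.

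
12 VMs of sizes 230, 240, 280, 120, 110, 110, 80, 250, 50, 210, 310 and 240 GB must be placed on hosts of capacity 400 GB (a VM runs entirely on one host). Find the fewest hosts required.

7

Total = 310 + 280 + 250 + 240 + 240 + 230 + 210 + 120 + 110 + 110 + 80 + 50 = 2230 GB.
Lower bound: ⌈2230/400⌉ = 6 hosts.
Also, 7 VMs each exceed 200 GB, and no two of those can share a host, so at least 7 hosts are needed.
A packing using 7 hosts:
  host 1: 310 + 80 = 390
  host 2: 280 + 120 = 400
  host 3: 250 + 110 = 360
  host 4: 240 + 110 + 50 = 400
  host 5: 240 = 240
  host 6: 230 = 230
  host 7: 210 = 210
This matches the lower bound, so 7 is optimal.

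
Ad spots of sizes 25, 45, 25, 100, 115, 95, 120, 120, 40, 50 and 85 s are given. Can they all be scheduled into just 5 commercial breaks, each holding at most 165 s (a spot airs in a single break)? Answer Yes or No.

No

Total = 820 s; ⌈820/165⌉ = 5.
6 ad spots each exceed half the capacity and cannot share a break, forcing at least 6 commercial breaks.
At least 6 commercial breaks are required, but only 5 are allowed.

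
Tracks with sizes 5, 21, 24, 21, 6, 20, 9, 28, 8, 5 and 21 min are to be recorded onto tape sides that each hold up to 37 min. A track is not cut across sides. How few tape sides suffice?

Total = 28 + 24 + 21 + 21 + 21 + 20 + 9 + 8 + 6 + 5 + 5 = 168 min.
Lower bound: ⌈168/37⌉ = 5 tape sides.
Also, 6 tracks each exceed 37/2 min, and no two of those can share a side, so at least 6 tape sides are needed.
A packing using 6 tape sides:
  side 1: 28 + 9 = 37
  side 2: 24 + 8 + 5 = 37
  side 3: 21 + 6 + 5 = 32
  side 4: 21 = 21
  side 5: 21 = 21
  side 6: 20 = 20
This matches the lower bound, so 6 is optimal.

6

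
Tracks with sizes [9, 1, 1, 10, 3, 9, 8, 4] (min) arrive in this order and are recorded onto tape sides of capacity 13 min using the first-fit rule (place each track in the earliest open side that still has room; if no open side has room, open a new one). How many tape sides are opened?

4

  9 → side 1 (new)  [load 9/13]
  1 → side 1  [load 10/13]
  1 → side 1  [load 11/13]
  10 → side 2 (new)  [load 10/13]
  3 → side 2  [load 13/13]
  9 → side 3 (new)  [load 9/13]
  8 → side 4 (new)  [load 8/13]
  4 → side 3  [load 13/13]
4 tape sides opened.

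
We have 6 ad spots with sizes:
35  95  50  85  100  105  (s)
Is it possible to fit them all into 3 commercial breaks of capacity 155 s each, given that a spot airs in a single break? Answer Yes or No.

Total = 470 s; ⌈470/155⌉ = 4.
At least 4 commercial breaks are required, but only 3 are allowed.

No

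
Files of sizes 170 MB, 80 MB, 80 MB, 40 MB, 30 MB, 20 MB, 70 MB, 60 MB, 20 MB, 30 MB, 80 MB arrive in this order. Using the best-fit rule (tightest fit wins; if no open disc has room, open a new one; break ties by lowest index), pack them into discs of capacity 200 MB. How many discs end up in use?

4

  170 → disc 1 (new)  [load 170/200]
  80 → disc 2 (new)  [load 80/200]
  80 → disc 2  [load 160/200]
  40 → disc 2  [load 200/200]
  30 → disc 1  [load 200/200]
  20 → disc 3 (new)  [load 20/200]
  70 → disc 3  [load 90/200]
  60 → disc 3  [load 150/200]
  20 → disc 3  [load 170/200]
  30 → disc 3  [load 200/200]
  80 → disc 4 (new)  [load 80/200]
4 discs opened.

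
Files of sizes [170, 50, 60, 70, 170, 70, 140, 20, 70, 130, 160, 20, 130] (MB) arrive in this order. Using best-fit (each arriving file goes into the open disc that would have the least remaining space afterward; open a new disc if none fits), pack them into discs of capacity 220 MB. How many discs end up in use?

7

  170 → disc 1 (new)  [load 170/220]
  50 → disc 1  [load 220/220]
  60 → disc 2 (new)  [load 60/220]
  70 → disc 2  [load 130/220]
  170 → disc 3 (new)  [load 170/220]
  70 → disc 2  [load 200/220]
  140 → disc 4 (new)  [load 140/220]
  20 → disc 2  [load 220/220]
  70 → disc 4  [load 210/220]
  130 → disc 5 (new)  [load 130/220]
  160 → disc 6 (new)  [load 160/220]
  20 → disc 3  [load 190/220]
  130 → disc 7 (new)  [load 130/220]
7 discs opened.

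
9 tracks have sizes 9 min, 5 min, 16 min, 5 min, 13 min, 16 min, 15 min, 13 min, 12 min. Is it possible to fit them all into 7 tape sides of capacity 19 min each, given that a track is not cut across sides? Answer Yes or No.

A valid assignment using 7 tape sides:
  side 1: 16 = 16
  side 2: 16 = 16
  side 3: 15 = 15
  side 4: 13 + 5 = 18
  side 5: 13 + 5 = 18
  side 6: 12 = 12
  side 7: 9 = 9
Every load is within 19 min, so 7 tape sides suffice.

Yes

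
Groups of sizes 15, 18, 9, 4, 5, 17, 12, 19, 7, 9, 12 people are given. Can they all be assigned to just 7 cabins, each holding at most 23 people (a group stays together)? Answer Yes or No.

Yes

A valid assignment using 6 cabins:
  cabin 1: 19 + 4 = 23
  cabin 2: 18 + 5 = 23
  cabin 3: 17 = 17
  cabin 4: 15 + 7 = 22
  cabin 5: 12 + 9 = 21
  cabin 6: 12 + 9 = 21
That uses only 6 ≤ 7, so 7 cabins are enough.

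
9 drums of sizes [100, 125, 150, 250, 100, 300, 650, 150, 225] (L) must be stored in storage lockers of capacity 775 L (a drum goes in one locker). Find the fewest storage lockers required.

Total = 650 + 300 + 250 + 225 + 150 + 150 + 125 + 100 + 100 = 2050 L.
Lower bound: ⌈2050/775⌉ = 3 storage lockers.
A packing using 3 storage lockers:
  locker 1: 650 + 125 = 775
  locker 2: 300 + 250 + 225 = 775
  locker 3: 150 + 150 + 100 + 100 = 500
This matches the lower bound, so 3 is optimal.

3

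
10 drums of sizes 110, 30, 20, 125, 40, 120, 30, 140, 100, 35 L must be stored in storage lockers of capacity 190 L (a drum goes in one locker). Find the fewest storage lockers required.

Total = 140 + 125 + 120 + 110 + 100 + 40 + 35 + 30 + 30 + 20 = 750 L.
Lower bound: ⌈750/190⌉ = 4 storage lockers.
Also, 5 drums each exceed 95 L, and no two of those can share a locker, so at least 5 storage lockers are needed.
A packing using 5 storage lockers:
  locker 1: 140 + 40 = 180
  locker 2: 125 + 35 + 30 = 190
  locker 3: 120 + 30 + 20 = 170
  locker 4: 110 = 110
  locker 5: 100 = 100
This matches the lower bound, so 5 is optimal.

5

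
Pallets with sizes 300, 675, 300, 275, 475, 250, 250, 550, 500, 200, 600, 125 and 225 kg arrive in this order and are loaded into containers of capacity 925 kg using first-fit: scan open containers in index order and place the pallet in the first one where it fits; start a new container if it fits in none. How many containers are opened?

6

  300 → container 1 (new)  [load 300/925]
  675 → container 2 (new)  [load 675/925]
  300 → container 1  [load 600/925]
  275 → container 1  [load 875/925]
  475 → container 3 (new)  [load 475/925]
  250 → container 2  [load 925/925]
  250 → container 3  [load 725/925]
  550 → container 4 (new)  [load 550/925]
  500 → container 5 (new)  [load 500/925]
  200 → container 3  [load 925/925]
  600 → container 6 (new)  [load 600/925]
  125 → container 4  [load 675/925]
  225 → container 4  [load 900/925]
6 containers opened.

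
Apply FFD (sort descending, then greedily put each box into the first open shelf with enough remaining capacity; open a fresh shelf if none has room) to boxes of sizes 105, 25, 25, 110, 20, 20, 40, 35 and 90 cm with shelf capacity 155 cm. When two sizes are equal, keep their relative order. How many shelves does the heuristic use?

Sorted descending: 110, 105, 90, 40, 35, 25, 25, 20, 20.
  110 → shelf 1 (new)  [load 110/155]
  105 → shelf 2 (new)  [load 105/155]
  90 → shelf 3 (new)  [load 90/155]
  40 → shelf 1  [load 150/155]
  35 → shelf 2  [load 140/155]
  25 → shelf 3  [load 115/155]
  25 → shelf 3  [load 140/155]
  20 → shelf 4 (new)  [load 20/155]
  20 → shelf 4  [load 40/155]
4 shelves opened.

4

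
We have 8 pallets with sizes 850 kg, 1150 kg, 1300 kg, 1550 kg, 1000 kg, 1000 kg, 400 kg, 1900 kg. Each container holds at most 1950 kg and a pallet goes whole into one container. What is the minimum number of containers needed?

6

Total = 1900 + 1550 + 1300 + 1150 + 1000 + 1000 + 850 + 400 = 9150 kg.
Lower bound: ⌈9150/1950⌉ = 5 containers.
Also, 6 pallets each exceed 975 kg, and no two of those can share a container, so at least 6 containers are needed.
A packing using 6 containers:
  container 1: 1900 = 1900
  container 2: 1550 + 400 = 1950
  container 3: 1300 = 1300
  container 4: 1150 = 1150
  container 5: 1000 + 850 = 1850
  container 6: 1000 = 1000
This matches the lower bound, so 6 is optimal.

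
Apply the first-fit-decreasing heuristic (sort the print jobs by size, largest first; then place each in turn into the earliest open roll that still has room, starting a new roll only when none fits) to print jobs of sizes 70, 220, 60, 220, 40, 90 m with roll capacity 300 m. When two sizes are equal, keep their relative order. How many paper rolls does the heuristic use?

3

Sorted descending: 220, 220, 90, 70, 60, 40.
  220 → roll 1 (new)  [load 220/300]
  220 → roll 2 (new)  [load 220/300]
  90 → roll 3 (new)  [load 90/300]
  70 → roll 1  [load 290/300]
  60 → roll 2  [load 280/300]
  40 → roll 3  [load 130/300]
3 paper rolls opened.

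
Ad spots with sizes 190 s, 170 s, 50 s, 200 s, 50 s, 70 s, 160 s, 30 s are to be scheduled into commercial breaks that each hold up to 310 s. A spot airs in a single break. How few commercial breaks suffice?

Total = 200 + 190 + 170 + 160 + 70 + 50 + 50 + 30 = 920 s.
Lower bound: ⌈920/310⌉ = 3 commercial breaks.
Also, 4 ad spots each exceed 155 s, and no two of those can share a break, so at least 4 commercial breaks are needed.
A packing using 4 commercial breaks:
  break 1: 200 + 70 + 30 = 300
  break 2: 190 + 50 + 50 = 290
  break 3: 170 = 170
  break 4: 160 = 160
This matches the lower bound, so 4 is optimal.

4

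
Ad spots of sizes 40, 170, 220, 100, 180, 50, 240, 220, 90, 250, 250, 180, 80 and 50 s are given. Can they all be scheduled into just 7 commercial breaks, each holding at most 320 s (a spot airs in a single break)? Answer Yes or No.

No

Total = 2120 s; ⌈2120/320⌉ = 7.
8 ad spots each exceed half the capacity and cannot share a break, forcing at least 8 commercial breaks.
At least 8 commercial breaks are required, but only 7 are allowed.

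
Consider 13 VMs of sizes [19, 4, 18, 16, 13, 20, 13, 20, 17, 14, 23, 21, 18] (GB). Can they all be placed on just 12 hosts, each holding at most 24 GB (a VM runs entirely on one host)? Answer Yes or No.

Yes

A valid assignment using 12 hosts:
  host 1: 23 = 23
  host 2: 21 = 21
  host 3: 20 + 4 = 24
  host 4: 20 = 20
  host 5: 19 = 19
  host 6: 18 = 18
  host 7: 18 = 18
  host 8: 17 = 17
  host 9: 16 = 16
  host 10: 14 = 14
  host 11: 13 = 13
  host 12: 13 = 13
Every load is within 24 GB, so 12 hosts suffice.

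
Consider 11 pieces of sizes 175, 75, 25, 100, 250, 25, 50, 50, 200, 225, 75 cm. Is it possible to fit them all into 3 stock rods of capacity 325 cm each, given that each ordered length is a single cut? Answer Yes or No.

No

Total = 1250 cm; ⌈1250/325⌉ = 4.
At least 4 stock rods are required, but only 3 are allowed.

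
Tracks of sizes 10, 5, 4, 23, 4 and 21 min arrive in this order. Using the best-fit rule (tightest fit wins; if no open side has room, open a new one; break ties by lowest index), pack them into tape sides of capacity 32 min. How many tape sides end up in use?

  10 → side 1 (new)  [load 10/32]
  5 → side 1  [load 15/32]
  4 → side 1  [load 19/32]
  23 → side 2 (new)  [load 23/32]
  4 → side 2  [load 27/32]
  21 → side 3 (new)  [load 21/32]
3 tape sides opened.

3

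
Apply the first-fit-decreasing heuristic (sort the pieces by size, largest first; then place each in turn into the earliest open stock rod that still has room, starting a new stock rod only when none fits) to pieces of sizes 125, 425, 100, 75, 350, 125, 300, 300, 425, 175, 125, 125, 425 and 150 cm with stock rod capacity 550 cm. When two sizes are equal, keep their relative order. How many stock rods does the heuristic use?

Sorted descending: 425, 425, 425, 350, 300, 300, 175, 150, 125, 125, 125, 125, 100, 75.
  425 → stock rod 1 (new)  [load 425/550]
  425 → stock rod 2 (new)  [load 425/550]
  425 → stock rod 3 (new)  [load 425/550]
  350 → stock rod 4 (new)  [load 350/550]
  300 → stock rod 5 (new)  [load 300/550]
  300 → stock rod 6 (new)  [load 300/550]
  175 → stock rod 4  [load 525/550]
  150 → stock rod 5  [load 450/550]
  125 → stock rod 1  [load 550/550]
  125 → stock rod 2  [load 550/550]
  125 → stock rod 3  [load 550/550]
  125 → stock rod 6  [load 425/550]
  100 → stock rod 5  [load 550/550]
  75 → stock rod 6  [load 500/550]
6 stock rods opened.

6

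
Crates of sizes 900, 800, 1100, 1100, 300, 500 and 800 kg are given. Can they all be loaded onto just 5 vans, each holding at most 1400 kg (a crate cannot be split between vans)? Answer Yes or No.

A valid assignment using 5 vans:
  van 1: 1100 + 300 = 1400
  van 2: 1100 = 1100
  van 3: 900 + 500 = 1400
  van 4: 800 = 800
  van 5: 800 = 800
Every load is within 1400 kg, so 5 vans suffice.

Yes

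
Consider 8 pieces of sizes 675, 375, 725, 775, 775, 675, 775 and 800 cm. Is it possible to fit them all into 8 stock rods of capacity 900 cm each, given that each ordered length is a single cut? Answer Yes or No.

A valid assignment using 8 stock rods:
  stock rod 1: 800 = 800
  stock rod 2: 775 = 775
  stock rod 3: 775 = 775
  stock rod 4: 775 = 775
  stock rod 5: 725 = 725
  stock rod 6: 675 = 675
  stock rod 7: 675 = 675
  stock rod 8: 375 = 375
Every load is within 900 cm, so 8 stock rods suffice.

Yes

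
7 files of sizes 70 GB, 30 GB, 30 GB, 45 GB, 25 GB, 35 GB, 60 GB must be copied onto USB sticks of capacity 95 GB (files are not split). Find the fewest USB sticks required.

Total = 70 + 60 + 45 + 35 + 30 + 30 + 25 = 295 GB.
Lower bound: ⌈295/95⌉ = 4 USB sticks.
A packing using 4 USB sticks:
  USB stick 1: 70 + 25 = 95
  USB stick 2: 60 + 35 = 95
  USB stick 3: 45 + 30 = 75
  USB stick 4: 30 = 30
This matches the lower bound, so 4 is optimal.

4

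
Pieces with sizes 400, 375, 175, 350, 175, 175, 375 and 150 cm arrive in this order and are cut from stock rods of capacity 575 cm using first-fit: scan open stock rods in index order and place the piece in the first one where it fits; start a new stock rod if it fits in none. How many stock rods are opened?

4

  400 → stock rod 1 (new)  [load 400/575]
  375 → stock rod 2 (new)  [load 375/575]
  175 → stock rod 1  [load 575/575]
  350 → stock rod 3 (new)  [load 350/575]
  175 → stock rod 2  [load 550/575]
  175 → stock rod 3  [load 525/575]
  375 → stock rod 4 (new)  [load 375/575]
  150 → stock rod 4  [load 525/575]
4 stock rods opened.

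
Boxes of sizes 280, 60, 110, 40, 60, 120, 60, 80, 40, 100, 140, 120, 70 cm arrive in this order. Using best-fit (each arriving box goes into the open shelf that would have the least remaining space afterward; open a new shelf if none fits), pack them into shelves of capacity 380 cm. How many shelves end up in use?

  280 → shelf 1 (new)  [load 280/380]
  60 → shelf 1  [load 340/380]
  110 → shelf 2 (new)  [load 110/380]
  40 → shelf 1  [load 380/380]
  60 → shelf 2  [load 170/380]
  120 → shelf 2  [load 290/380]
  60 → shelf 2  [load 350/380]
  80 → shelf 3 (new)  [load 80/380]
  40 → shelf 3  [load 120/380]
  100 → shelf 3  [load 220/380]
  140 → shelf 3  [load 360/380]
  120 → shelf 4 (new)  [load 120/380]
  70 → shelf 4  [load 190/380]
4 shelves opened.

4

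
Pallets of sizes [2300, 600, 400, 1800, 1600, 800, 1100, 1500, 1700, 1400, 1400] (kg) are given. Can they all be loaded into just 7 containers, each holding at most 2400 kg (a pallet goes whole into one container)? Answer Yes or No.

No

Total = 14600 kg; ⌈14600/2400⌉ = 7.
The bound of 7 does not rule out 7, but exhaustive search shows no assignment into 7 containers of capacity 2400 kg exists — the minimum is 8.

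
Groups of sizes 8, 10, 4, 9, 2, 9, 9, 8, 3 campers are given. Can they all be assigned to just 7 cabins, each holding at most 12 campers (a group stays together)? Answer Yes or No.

Yes

A valid assignment using 6 cabins:
  cabin 1: 10 + 2 = 12
  cabin 2: 9 + 3 = 12
  cabin 3: 9 = 9
  cabin 4: 9 = 9
  cabin 5: 8 + 4 = 12
  cabin 6: 8 = 8
That uses only 6 ≤ 7, so 7 cabins are enough.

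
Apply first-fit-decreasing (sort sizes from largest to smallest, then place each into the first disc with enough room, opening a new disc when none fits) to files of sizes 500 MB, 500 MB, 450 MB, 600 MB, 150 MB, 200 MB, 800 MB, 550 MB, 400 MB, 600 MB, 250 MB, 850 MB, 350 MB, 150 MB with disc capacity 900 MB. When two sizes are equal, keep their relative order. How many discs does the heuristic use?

8

Sorted descending: 850, 800, 600, 600, 550, 500, 500, 450, 400, 350, 250, 200, 150, 150.
  850 → disc 1 (new)  [load 850/900]
  800 → disc 2 (new)  [load 800/900]
  600 → disc 3 (new)  [load 600/900]
  600 → disc 4 (new)  [load 600/900]
  550 → disc 5 (new)  [load 550/900]
  500 → disc 6 (new)  [load 500/900]
  500 → disc 7 (new)  [load 500/900]
  450 → disc 8 (new)  [load 450/900]
  400 → disc 6  [load 900/900]
  350 → disc 5  [load 900/900]
  250 → disc 3  [load 850/900]
  200 → disc 4  [load 800/900]
  150 → disc 7  [load 650/900]
  150 → disc 7  [load 800/900]
8 discs opened.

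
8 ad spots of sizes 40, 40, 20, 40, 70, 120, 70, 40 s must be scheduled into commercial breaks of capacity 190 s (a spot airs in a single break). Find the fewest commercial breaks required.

3

Total = 120 + 70 + 70 + 40 + 40 + 40 + 40 + 20 = 440 s.
Lower bound: ⌈440/190⌉ = 3 commercial breaks.
A packing using 3 commercial breaks:
  break 1: 120 + 70 = 190
  break 2: 70 + 40 + 40 + 40 = 190
  break 3: 40 + 20 = 60
This matches the lower bound, so 3 is optimal.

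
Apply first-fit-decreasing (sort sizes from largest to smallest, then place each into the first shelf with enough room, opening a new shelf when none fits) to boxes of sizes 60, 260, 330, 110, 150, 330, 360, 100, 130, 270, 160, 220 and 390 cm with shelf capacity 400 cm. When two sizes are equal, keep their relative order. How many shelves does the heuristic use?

Sorted descending: 390, 360, 330, 330, 270, 260, 220, 160, 150, 130, 110, 100, 60.
  390 → shelf 1 (new)  [load 390/400]
  360 → shelf 2 (new)  [load 360/400]
  330 → shelf 3 (new)  [load 330/400]
  330 → shelf 4 (new)  [load 330/400]
  270 → shelf 5 (new)  [load 270/400]
  260 → shelf 6 (new)  [load 260/400]
  220 → shelf 7 (new)  [load 220/400]
  160 → shelf 7  [load 380/400]
  150 → shelf 8 (new)  [load 150/400]
  130 → shelf 5  [load 400/400]
  110 → shelf 6  [load 370/400]
  100 → shelf 8  [load 250/400]
  60 → shelf 3  [load 390/400]
8 shelves opened.

8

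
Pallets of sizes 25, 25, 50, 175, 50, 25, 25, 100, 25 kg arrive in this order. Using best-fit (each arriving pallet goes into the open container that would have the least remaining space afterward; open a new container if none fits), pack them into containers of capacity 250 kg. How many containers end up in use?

  25 → container 1 (new)  [load 25/250]
  25 → container 1  [load 50/250]
  50 → container 1  [load 100/250]
  175 → container 2 (new)  [load 175/250]
  50 → container 2  [load 225/250]
  25 → container 2  [load 250/250]
  25 → container 1  [load 125/250]
  100 → container 1  [load 225/250]
  25 → container 1  [load 250/250]
2 containers opened.

2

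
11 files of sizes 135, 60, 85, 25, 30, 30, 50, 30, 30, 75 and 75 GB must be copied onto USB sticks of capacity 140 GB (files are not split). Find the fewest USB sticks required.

5

Total = 135 + 85 + 75 + 75 + 60 + 50 + 30 + 30 + 30 + 30 + 25 = 625 GB.
Lower bound: ⌈625/140⌉ = 5 USB sticks.
A packing using 5 USB sticks:
  USB stick 1: 135 = 135
  USB stick 2: 85 + 50 = 135
  USB stick 3: 75 + 60 = 135
  USB stick 4: 75 + 30 + 30 = 135
  USB stick 5: 30 + 30 + 25 = 85
This matches the lower bound, so 5 is optimal.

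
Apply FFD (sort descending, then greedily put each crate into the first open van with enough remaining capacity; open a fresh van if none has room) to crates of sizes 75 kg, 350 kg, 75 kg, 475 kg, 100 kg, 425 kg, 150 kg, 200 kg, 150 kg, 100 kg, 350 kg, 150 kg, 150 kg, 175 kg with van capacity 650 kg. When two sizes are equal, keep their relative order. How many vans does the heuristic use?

Sorted descending: 475, 425, 350, 350, 200, 175, 150, 150, 150, 150, 100, 100, 75, 75.
  475 → van 1 (new)  [load 475/650]
  425 → van 2 (new)  [load 425/650]
  350 → van 3 (new)  [load 350/650]
  350 → van 4 (new)  [load 350/650]
  200 → van 2  [load 625/650]
  175 → van 1  [load 650/650]
  150 → van 3  [load 500/650]
  150 → van 3  [load 650/650]
  150 → van 4  [load 500/650]
  150 → van 4  [load 650/650]
  100 → van 5 (new)  [load 100/650]
  100 → van 5  [load 200/650]
  75 → van 5  [load 275/650]
  75 → van 5  [load 350/650]
5 vans opened.

5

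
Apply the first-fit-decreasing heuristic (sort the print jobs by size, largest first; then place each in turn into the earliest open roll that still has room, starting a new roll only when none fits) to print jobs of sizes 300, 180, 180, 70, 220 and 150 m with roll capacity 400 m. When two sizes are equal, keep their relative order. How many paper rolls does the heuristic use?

3

Sorted descending: 300, 220, 180, 180, 150, 70.
  300 → roll 1 (new)  [load 300/400]
  220 → roll 2 (new)  [load 220/400]
  180 → roll 2  [load 400/400]
  180 → roll 3 (new)  [load 180/400]
  150 → roll 3  [load 330/400]
  70 → roll 1  [load 370/400]
3 paper rolls opened.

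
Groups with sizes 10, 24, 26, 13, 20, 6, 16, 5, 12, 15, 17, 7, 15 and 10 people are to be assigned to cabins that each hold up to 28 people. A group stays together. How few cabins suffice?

8

Total = 26 + 24 + 20 + 17 + 16 + 15 + 15 + 13 + 12 + 10 + 10 + 7 + 6 + 5 = 196 people.
Lower bound: ⌈196/28⌉ = 7 cabins.
A packing using 8 cabins:
  cabin 1: 26 = 26
  cabin 2: 24 = 24
  cabin 3: 20 + 7 = 27
  cabin 4: 17 + 10 = 27
  cabin 5: 16 + 12 = 28
  cabin 6: 15 + 13 = 28
  cabin 7: 15 + 10 = 25
  cabin 8: 6 + 5 = 11
No arrangement into 7 cabins stays within capacity, so 8 is optimal.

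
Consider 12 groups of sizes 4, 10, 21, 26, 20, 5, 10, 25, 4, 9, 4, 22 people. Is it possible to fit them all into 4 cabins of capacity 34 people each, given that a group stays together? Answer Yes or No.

Total = 160 people; ⌈160/34⌉ = 5.
At least 5 cabins are required, but only 4 are allowed.

No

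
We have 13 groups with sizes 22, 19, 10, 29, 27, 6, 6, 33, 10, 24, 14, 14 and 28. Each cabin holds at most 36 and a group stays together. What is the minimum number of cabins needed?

Total = 33 + 29 + 28 + 27 + 24 + 22 + 19 + 14 + 14 + 10 + 10 + 6 + 6 = 242.
Lower bound: ⌈242/36⌉ = 7 cabins.
A packing using 8 cabins:
  cabin 1: 33 = 33
  cabin 2: 29 + 6 = 35
  cabin 3: 28 + 6 = 34
  cabin 4: 27 = 27
  cabin 5: 24 + 10 = 34
  cabin 6: 22 + 14 = 36
  cabin 7: 19 + 14 = 33
  cabin 8: 10 = 10
No arrangement into 7 cabins stays within capacity, so 8 is optimal.

8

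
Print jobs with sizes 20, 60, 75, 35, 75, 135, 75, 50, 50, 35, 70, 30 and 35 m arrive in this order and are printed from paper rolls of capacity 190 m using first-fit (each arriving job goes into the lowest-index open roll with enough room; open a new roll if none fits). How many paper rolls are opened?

4

  20 → roll 1 (new)  [load 20/190]
  60 → roll 1  [load 80/190]
  75 → roll 1  [load 155/190]
  35 → roll 1  [load 190/190]
  75 → roll 2 (new)  [load 75/190]
  135 → roll 3 (new)  [load 135/190]
  75 → roll 2  [load 150/190]
  50 → roll 3  [load 185/190]
  50 → roll 4 (new)  [load 50/190]
  35 → roll 2  [load 185/190]
  70 → roll 4  [load 120/190]
  30 → roll 4  [load 150/190]
  35 → roll 4  [load 185/190]
4 paper rolls opened.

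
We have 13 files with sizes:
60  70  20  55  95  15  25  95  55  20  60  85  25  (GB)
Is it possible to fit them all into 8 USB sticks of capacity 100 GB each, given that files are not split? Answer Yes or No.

A valid assignment using 8 USB sticks:
  USB stick 1: 95 = 95
  USB stick 2: 95 = 95
  USB stick 3: 85 + 15 = 100
  USB stick 4: 70 + 25 = 95
  USB stick 5: 60 + 25 = 85
  USB stick 6: 60 + 20 + 20 = 100
  USB stick 7: 55 = 55
  USB stick 8: 55 = 55
Every load is within 100 GB, so 8 USB sticks suffice.

Yes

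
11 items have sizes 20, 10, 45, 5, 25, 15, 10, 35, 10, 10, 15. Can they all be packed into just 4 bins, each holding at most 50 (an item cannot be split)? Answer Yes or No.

Yes

A valid assignment using 4 bins:
  bin 1: 45 + 5 = 50
  bin 2: 35 + 15 = 50
  bin 3: 25 + 15 + 10 = 50
  bin 4: 20 + 10 + 10 + 10 = 50
Every load is within 50, so 4 bins suffice.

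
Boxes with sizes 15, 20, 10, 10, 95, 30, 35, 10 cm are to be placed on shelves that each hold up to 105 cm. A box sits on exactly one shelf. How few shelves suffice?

3

Total = 95 + 35 + 30 + 20 + 15 + 10 + 10 + 10 = 225 cm.
Lower bound: ⌈225/105⌉ = 3 shelves.
A packing using 3 shelves:
  shelf 1: 95 + 10 = 105
  shelf 2: 35 + 30 + 20 + 15 = 100
  shelf 3: 10 + 10 = 20
This matches the lower bound, so 3 is optimal.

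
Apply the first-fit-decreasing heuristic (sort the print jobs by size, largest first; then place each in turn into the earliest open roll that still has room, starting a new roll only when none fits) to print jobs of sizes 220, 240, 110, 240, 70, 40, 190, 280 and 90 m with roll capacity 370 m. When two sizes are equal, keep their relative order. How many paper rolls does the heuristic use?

5

Sorted descending: 280, 240, 240, 220, 190, 110, 90, 70, 40.
  280 → roll 1 (new)  [load 280/370]
  240 → roll 2 (new)  [load 240/370]
  240 → roll 3 (new)  [load 240/370]
  220 → roll 4 (new)  [load 220/370]
  190 → roll 5 (new)  [load 190/370]
  110 → roll 2  [load 350/370]
  90 → roll 1  [load 370/370]
  70 → roll 3  [load 310/370]
  40 → roll 3  [load 350/370]
5 paper rolls opened.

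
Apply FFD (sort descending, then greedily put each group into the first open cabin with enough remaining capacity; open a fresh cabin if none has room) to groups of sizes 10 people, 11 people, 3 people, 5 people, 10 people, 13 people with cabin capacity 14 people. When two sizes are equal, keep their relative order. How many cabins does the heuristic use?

Sorted descending: 13, 11, 10, 10, 5, 3.
  13 → cabin 1 (new)  [load 13/14]
  11 → cabin 2 (new)  [load 11/14]
  10 → cabin 3 (new)  [load 10/14]
  10 → cabin 4 (new)  [load 10/14]
  5 → cabin 5 (new)  [load 5/14]
  3 → cabin 2  [load 14/14]
5 cabins opened.

5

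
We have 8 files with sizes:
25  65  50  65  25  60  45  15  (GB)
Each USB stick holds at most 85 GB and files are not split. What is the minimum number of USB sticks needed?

5

Total = 65 + 65 + 60 + 50 + 45 + 25 + 25 + 15 = 350 GB.
Lower bound: ⌈350/85⌉ = 5 USB sticks.
A packing using 5 USB sticks:
  USB stick 1: 65 + 15 = 80
  USB stick 2: 65 = 65
  USB stick 3: 60 + 25 = 85
  USB stick 4: 50 + 25 = 75
  USB stick 5: 45 = 45
This matches the lower bound, so 5 is optimal.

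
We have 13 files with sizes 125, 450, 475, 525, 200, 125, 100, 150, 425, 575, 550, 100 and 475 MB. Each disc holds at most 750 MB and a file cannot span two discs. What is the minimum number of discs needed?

7

Total = 575 + 550 + 525 + 475 + 475 + 450 + 425 + 200 + 150 + 125 + 125 + 100 + 100 = 4275 MB.
Lower bound: ⌈4275/750⌉ = 6 discs.
Also, 7 files each exceed 375 MB, and no two of those can share a disc, so at least 7 discs are needed.
A packing using 7 discs:
  disc 1: 575 + 150 = 725
  disc 2: 550 + 200 = 750
  disc 3: 525 + 125 + 100 = 750
  disc 4: 475 + 125 + 100 = 700
  disc 5: 475 = 475
  disc 6: 450 = 450
  disc 7: 425 = 425
This matches the lower bound, so 7 is optimal.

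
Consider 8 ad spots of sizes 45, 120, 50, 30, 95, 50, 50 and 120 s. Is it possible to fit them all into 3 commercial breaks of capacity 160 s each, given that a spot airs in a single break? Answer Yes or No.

Total = 560 s; ⌈560/160⌉ = 4.
At least 4 commercial breaks are required, but only 3 are allowed.

No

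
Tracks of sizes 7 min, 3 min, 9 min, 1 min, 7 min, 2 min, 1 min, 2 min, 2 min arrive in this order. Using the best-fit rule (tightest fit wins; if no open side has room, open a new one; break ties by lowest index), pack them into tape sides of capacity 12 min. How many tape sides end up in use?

  7 → side 1 (new)  [load 7/12]
  3 → side 1  [load 10/12]
  9 → side 2 (new)  [load 9/12]
  1 → side 1  [load 11/12]
  7 → side 3 (new)  [load 7/12]
  2 → side 2  [load 11/12]
  1 → side 1  [load 12/12]
  2 → side 3  [load 9/12]
  2 → side 3  [load 11/12]
3 tape sides opened.

3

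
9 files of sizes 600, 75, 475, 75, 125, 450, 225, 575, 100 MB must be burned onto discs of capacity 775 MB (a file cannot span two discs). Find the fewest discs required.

4

Total = 600 + 575 + 475 + 450 + 225 + 125 + 100 + 75 + 75 = 2700 MB.
Lower bound: ⌈2700/775⌉ = 4 discs.
A packing using 4 discs:
  disc 1: 600 + 125 = 725
  disc 2: 575 + 100 + 75 = 750
  disc 3: 475 + 225 + 75 = 775
  disc 4: 450 = 450
This matches the lower bound, so 4 is optimal.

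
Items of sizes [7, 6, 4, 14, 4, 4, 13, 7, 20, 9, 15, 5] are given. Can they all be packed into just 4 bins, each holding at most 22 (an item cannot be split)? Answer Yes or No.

No

Total = 108; ⌈108/22⌉ = 5.
At least 5 bins are required, but only 4 are allowed.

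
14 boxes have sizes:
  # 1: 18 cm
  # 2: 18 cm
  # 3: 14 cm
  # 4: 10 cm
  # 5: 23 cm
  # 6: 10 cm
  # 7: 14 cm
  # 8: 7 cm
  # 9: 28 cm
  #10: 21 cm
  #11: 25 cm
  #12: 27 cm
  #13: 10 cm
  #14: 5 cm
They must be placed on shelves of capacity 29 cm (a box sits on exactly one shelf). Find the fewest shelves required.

9

Total = 28 + 27 + 25 + 23 + 21 + 18 + 18 + 14 + 14 + 10 + 10 + 10 + 7 + 5 = 230 cm.
Lower bound: ⌈230/29⌉ = 8 shelves.
A packing using 9 shelves:
  shelf 1: 28 = 28
  shelf 2: 27 = 27
  shelf 3: 25 = 25
  shelf 4: 23 + 5 = 28
  shelf 5: 21 + 7 = 28
  shelf 6: 18 + 10 = 28
  shelf 7: 18 + 10 = 28
  shelf 8: 14 + 14 = 28
  shelf 9: 10 = 10
No arrangement into 8 shelves stays within capacity, so 9 is optimal.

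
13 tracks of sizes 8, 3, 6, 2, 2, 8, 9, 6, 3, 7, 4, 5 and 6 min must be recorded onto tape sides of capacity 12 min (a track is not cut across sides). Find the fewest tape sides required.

6

Total = 9 + 8 + 8 + 7 + 6 + 6 + 6 + 5 + 4 + 3 + 3 + 2 + 2 = 69 min.
Lower bound: ⌈69/12⌉ = 6 tape sides.
A packing using 6 tape sides:
  side 1: 9 + 3 = 12
  side 2: 8 + 4 = 12
  side 3: 8 + 3 = 11
  side 4: 7 + 5 = 12
  side 5: 6 + 6 = 12
  side 6: 6 + 2 + 2 = 10
This matches the lower bound, so 6 is optimal.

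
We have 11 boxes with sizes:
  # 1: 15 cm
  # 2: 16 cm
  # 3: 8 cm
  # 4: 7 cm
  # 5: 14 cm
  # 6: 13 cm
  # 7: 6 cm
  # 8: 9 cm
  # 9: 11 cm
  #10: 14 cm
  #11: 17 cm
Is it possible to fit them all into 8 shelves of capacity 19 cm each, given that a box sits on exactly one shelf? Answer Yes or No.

A valid assignment using 8 shelves:
  shelf 1: 17 = 17
  shelf 2: 16 = 16
  shelf 3: 15 = 15
  shelf 4: 14 = 14
  shelf 5: 14 = 14
  shelf 6: 13 + 6 = 19
  shelf 7: 11 + 8 = 19
  shelf 8: 9 + 7 = 16
Every load is within 19 cm, so 8 shelves suffice.

Yes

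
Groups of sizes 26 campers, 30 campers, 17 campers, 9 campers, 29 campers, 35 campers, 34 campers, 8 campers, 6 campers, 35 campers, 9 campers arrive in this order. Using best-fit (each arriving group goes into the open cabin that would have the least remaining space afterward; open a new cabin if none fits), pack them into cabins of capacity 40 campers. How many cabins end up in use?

7

  26 → cabin 1 (new)  [load 26/40]
  30 → cabin 2 (new)  [load 30/40]
  17 → cabin 3 (new)  [load 17/40]
  9 → cabin 2  [load 39/40]
  29 → cabin 4 (new)  [load 29/40]
  35 → cabin 5 (new)  [load 35/40]
  34 → cabin 6 (new)  [load 34/40]
  8 → cabin 4  [load 37/40]
  6 → cabin 6  [load 40/40]
  35 → cabin 7 (new)  [load 35/40]
  9 → cabin 1  [load 35/40]
7 cabins opened.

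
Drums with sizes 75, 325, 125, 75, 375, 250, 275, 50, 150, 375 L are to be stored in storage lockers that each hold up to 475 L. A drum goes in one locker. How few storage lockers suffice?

Total = 375 + 375 + 325 + 275 + 250 + 150 + 125 + 75 + 75 + 50 = 2075 L.
Lower bound: ⌈2075/475⌉ = 5 storage lockers.
A packing using 5 storage lockers:
  locker 1: 375 + 75 = 450
  locker 2: 375 + 75 = 450
  locker 3: 325 + 150 = 475
  locker 4: 275 + 125 + 50 = 450
  locker 5: 250 = 250
This matches the lower bound, so 5 is optimal.

5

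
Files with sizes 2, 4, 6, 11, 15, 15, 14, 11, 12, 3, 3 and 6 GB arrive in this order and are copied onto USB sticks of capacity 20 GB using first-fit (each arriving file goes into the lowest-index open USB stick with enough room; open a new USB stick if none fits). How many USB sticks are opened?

  2 → USB stick 1 (new)  [load 2/20]
  4 → USB stick 1  [load 6/20]
  6 → USB stick 1  [load 12/20]
  11 → USB stick 2 (new)  [load 11/20]
  15 → USB stick 3 (new)  [load 15/20]
  15 → USB stick 4 (new)  [load 15/20]
  14 → USB stick 5 (new)  [load 14/20]
  11 → USB stick 6 (new)  [load 11/20]
  12 → USB stick 7 (new)  [load 12/20]
  3 → USB stick 1  [load 15/20]
  3 → USB stick 1  [load 18/20]
  6 → USB stick 2  [load 17/20]
7 USB sticks opened.

7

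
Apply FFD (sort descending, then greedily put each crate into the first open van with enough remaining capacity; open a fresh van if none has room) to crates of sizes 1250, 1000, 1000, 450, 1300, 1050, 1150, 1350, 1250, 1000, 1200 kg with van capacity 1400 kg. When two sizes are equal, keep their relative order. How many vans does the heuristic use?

Sorted descending: 1350, 1300, 1250, 1250, 1200, 1150, 1050, 1000, 1000, 1000, 450.
  1350 → van 1 (new)  [load 1350/1400]
  1300 → van 2 (new)  [load 1300/1400]
  1250 → van 3 (new)  [load 1250/1400]
  1250 → van 4 (new)  [load 1250/1400]
  1200 → van 5 (new)  [load 1200/1400]
  1150 → van 6 (new)  [load 1150/1400]
  1050 → van 7 (new)  [load 1050/1400]
  1000 → van 8 (new)  [load 1000/1400]
  1000 → van 9 (new)  [load 1000/1400]
  1000 → van 10 (new)  [load 1000/1400]
  450 → van 11 (new)  [load 450/1400]
11 vans opened.

11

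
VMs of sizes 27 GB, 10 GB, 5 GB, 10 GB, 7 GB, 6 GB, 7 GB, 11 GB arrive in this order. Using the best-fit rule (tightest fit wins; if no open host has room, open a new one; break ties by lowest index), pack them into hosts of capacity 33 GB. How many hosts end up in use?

  27 → host 1 (new)  [load 27/33]
  10 → host 2 (new)  [load 10/33]
  5 → host 1  [load 32/33]
  10 → host 2  [load 20/33]
  7 → host 2  [load 27/33]
  6 → host 2  [load 33/33]
  7 → host 3 (new)  [load 7/33]
  11 → host 3  [load 18/33]
3 hosts opened.

3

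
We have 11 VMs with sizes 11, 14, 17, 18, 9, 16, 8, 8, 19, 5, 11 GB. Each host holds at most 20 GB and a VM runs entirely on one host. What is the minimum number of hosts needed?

8

Total = 19 + 18 + 17 + 16 + 14 + 11 + 11 + 9 + 8 + 8 + 5 = 136 GB.
Lower bound: ⌈136/20⌉ = 7 hosts.
A packing using 8 hosts:
  host 1: 19 = 19
  host 2: 18 = 18
  host 3: 17 = 17
  host 4: 16 = 16
  host 5: 14 + 5 = 19
  host 6: 11 + 9 = 20
  host 7: 11 + 8 = 19
  host 8: 8 = 8
No arrangement into 7 hosts stays within capacity, so 8 is optimal.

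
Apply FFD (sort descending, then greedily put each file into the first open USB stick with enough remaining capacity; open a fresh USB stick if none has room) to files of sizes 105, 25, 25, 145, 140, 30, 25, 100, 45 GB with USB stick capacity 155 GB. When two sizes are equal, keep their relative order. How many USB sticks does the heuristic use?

5

Sorted descending: 145, 140, 105, 100, 45, 30, 25, 25, 25.
  145 → USB stick 1 (new)  [load 145/155]
  140 → USB stick 2 (new)  [load 140/155]
  105 → USB stick 3 (new)  [load 105/155]
  100 → USB stick 4 (new)  [load 100/155]
  45 → USB stick 3  [load 150/155]
  30 → USB stick 4  [load 130/155]
  25 → USB stick 4  [load 155/155]
  25 → USB stick 5 (new)  [load 25/155]
  25 → USB stick 5  [load 50/155]
5 USB sticks opened.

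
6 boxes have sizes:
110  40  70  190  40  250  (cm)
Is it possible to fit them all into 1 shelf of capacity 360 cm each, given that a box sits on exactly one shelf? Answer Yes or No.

No

Total = 700 cm; ⌈700/360⌉ = 2.
At least 2 shelves are required, but only 1 is allowed.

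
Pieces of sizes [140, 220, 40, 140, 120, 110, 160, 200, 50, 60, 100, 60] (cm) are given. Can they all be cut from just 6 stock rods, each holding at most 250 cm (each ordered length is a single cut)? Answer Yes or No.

Yes

A valid assignment using 6 stock rods:
  stock rod 1: 220 = 220
  stock rod 2: 200 + 50 = 250
  stock rod 3: 160 + 60 = 220
  stock rod 4: 140 + 110 = 250
  stock rod 5: 140 + 100 = 240
  stock rod 6: 120 + 60 + 40 = 220
Every load is within 250 cm, so 6 stock rods suffice.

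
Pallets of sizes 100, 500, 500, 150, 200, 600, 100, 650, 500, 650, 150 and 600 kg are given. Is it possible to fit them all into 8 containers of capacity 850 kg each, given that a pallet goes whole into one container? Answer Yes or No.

Yes

A valid assignment using 7 containers:
  container 1: 650 + 200 = 850
  container 2: 650 + 150 = 800
  container 3: 600 + 150 + 100 = 850
  container 4: 600 + 100 = 700
  container 5: 500 = 500
  container 6: 500 = 500
  container 7: 500 = 500
That uses only 7 ≤ 8, so 8 containers are enough.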